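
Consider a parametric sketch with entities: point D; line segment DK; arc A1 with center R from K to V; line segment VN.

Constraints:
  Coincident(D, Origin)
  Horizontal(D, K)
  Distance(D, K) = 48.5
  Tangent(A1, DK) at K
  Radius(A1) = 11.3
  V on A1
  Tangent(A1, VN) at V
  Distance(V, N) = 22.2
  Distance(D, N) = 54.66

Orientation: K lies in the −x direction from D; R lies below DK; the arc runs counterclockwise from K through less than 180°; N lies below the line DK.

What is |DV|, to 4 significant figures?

59.89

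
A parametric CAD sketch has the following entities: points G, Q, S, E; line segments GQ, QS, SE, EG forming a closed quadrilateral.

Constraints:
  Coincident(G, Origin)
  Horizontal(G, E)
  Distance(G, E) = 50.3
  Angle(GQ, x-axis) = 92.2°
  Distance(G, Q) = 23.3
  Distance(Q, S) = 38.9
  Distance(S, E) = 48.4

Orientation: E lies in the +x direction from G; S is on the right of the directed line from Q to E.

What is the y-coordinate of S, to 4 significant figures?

-15.26

Checks: |QS| = 38.90 ✓; |SE| = 48.40 ✓.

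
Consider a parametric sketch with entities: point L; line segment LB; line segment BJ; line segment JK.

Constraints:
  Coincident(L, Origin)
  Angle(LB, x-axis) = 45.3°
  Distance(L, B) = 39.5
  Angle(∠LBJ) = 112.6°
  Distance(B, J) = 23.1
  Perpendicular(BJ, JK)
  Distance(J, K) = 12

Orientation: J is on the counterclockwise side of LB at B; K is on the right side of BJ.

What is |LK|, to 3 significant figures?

61.8

L is at the origin; LB runs at 45.3° with length 39.5, so B = 39.5·(cos 45.3°, sin 45.3°) = (27.8, 28.1). ∠LBJ = 112.6°, so BJ runs at 45.3° + (180° − 112.6°) = 113° from the x-axis; with |BJ| = 23.1, J = B + 23.1·(cos 113°, sin 113°) = (18.9, 49.4). BJ ⟂ JK; with |JK| = 12.0 on the right of BJ, K = J + 12.0·(0.923, 0.386) = (29.9, 54.0). Then |LK| = |K − L| = 61.8.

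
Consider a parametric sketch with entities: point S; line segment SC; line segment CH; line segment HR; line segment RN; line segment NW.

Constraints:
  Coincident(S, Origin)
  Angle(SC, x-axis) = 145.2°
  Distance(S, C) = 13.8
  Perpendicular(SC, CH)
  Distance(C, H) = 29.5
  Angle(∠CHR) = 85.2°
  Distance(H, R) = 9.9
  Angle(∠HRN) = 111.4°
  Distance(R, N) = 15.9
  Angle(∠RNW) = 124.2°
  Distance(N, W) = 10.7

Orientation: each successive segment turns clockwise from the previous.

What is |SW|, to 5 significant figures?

8.0205

S is at the origin; SC runs at 145.2° with length 13.8, so C = (-11.332, 7.8758). SC ⟂ CH, so CH runs at 55.200°; with |CH| = 29.5, H = (5.5042, 32.100). ∠CHR = 85.2° gives HR at -39.600° from the x-axis; with |HR| = 9.9, R = (13.132, 25.789). ∠HRN = 111.4° gives RN at -108.20° from the x-axis; with |RN| = 15.9, N = (8.1661, 10.685). ∠RNW = 124.2° gives NW at -164.00° from the x-axis; with |NW| = 10.7, W = (-2.1194, 7.7354). Then |SW| = |W − S| = 8.0205.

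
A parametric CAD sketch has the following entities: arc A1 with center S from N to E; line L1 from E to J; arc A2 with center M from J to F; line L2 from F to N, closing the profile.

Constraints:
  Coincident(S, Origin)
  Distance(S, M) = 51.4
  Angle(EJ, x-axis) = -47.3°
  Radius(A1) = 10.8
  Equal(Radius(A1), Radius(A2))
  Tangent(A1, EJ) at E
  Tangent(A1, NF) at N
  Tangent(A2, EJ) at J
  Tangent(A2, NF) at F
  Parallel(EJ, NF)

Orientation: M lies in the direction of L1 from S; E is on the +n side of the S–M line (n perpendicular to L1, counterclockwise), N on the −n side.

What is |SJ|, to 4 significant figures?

52.52

The slot axis is L1's direction at -47.3°, so u = (cos -47.3°, sin -47.3°) = (0.6782, -0.7349) and n = (−sin -47.3°, cos -47.3°) = (0.7349, 0.6782). S is at the origin and M lies 51.4 along u from S, so M = 51.4·u = (34.86, -37.77). Tangency of A1 to both parallel lines with radius 10.8 puts E and N at S ± 10.8·n: E = (7.937, 7.324), N = (-7.937, -7.324). Equal radii place J and F the same way about M: J = M + 10.8·n = (42.79, -30.45), F = M − 10.8·n = (26.92, -45.10). Then |SJ| = |J − S| = 52.52.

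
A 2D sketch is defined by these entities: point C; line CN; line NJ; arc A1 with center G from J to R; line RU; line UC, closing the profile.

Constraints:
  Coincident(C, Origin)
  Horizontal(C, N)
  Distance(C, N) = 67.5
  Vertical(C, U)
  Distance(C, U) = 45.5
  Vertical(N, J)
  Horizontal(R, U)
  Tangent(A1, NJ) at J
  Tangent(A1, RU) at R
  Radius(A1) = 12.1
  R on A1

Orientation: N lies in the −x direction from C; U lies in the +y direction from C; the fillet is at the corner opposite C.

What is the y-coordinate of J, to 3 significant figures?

33.4

C is at the origin; C and N share the same y with |CN| = 67.5 and N on the −x side, so N = (-67.5, 0.00). CU is vertical with |CU| = 45.5 and U on the +y side, so U = (0.00, 45.5). The virtual corner opposite C is at (-67.5, 45.5). Tangency of A1 to NJ means the radius GJ is perpendicular to NJ and tangency of A1 to RU means the radius GR is perpendicular to RU, with radius 12.1, so the center G sits 12.1 in from both sides at G = (-55.4, 33.4). That places the tangent points at J = (-67.5, 33.4) on NJ and R = (-55.4, 45.5) on RU. So J.y = 33.4.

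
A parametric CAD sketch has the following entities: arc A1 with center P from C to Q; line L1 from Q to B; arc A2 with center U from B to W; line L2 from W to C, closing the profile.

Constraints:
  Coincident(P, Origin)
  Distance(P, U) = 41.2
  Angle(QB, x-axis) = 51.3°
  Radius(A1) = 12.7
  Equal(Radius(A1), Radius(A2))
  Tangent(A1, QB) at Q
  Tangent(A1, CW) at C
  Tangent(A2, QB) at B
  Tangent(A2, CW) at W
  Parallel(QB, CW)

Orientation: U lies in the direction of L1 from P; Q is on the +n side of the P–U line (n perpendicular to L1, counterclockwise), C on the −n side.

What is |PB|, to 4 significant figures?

43.11

The slot axis is L1's direction at 51.3°, so u = (cos 51.3°, sin 51.3°) = (0.6252, 0.7804) and n = (−sin 51.3°, cos 51.3°) = (-0.7804, 0.6252). P is at the origin and U lies 41.2 along u from P, so U = 41.2·u = (25.76, 32.15). Tangency of A1 to both parallel lines with radius 12.7 puts Q and C at P ± 12.7·n: Q = (-9.911, 7.941), C = (9.911, -7.941). Equal radii place B and W the same way about U: B = U + 12.7·n = (15.85, 40.09), W = U − 12.7·n = (35.67, 24.21). Then |PB| = |B − P| = 43.11.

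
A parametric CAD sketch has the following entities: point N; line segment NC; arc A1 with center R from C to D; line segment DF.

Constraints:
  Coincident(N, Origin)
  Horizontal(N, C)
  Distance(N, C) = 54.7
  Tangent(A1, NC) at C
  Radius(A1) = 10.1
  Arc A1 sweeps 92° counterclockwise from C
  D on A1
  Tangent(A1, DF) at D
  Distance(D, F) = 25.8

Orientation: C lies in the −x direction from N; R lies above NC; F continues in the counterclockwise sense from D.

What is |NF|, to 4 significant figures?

58.17

N is at the origin; NC is horizontal with |NC| = 54.7 and C on the −x side, so C = (-54.70, 0.000). The tangent condition forces RC to be normal to NC, so R = C + (0, 10.1) = (-54.70, 10.10). On A1, C sits at bearing -90° from R; a 92° counterclockwise sweep puts D at bearing 2°, so D = R + 10.1·(cos 2°, sin 2°) = (-44.61, 10.45). The tangent condition forces RD to be normal to DF, so DF runs along (−sin 2°, cos 2°); with |DF| = 25.8, F = (-45.51, 36.24). Then |NF| = |F − N| = 58.17.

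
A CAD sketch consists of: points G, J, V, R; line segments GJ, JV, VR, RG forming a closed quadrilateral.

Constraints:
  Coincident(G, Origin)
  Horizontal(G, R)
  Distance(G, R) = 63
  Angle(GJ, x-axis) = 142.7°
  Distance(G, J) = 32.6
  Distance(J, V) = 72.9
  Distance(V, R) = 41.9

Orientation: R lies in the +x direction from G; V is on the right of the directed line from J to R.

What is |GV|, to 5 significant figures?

40.336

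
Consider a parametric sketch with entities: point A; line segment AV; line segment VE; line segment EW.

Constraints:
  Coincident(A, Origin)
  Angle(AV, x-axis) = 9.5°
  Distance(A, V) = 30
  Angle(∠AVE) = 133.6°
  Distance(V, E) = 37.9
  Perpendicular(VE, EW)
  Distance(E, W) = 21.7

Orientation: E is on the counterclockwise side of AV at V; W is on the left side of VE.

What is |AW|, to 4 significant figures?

58.59

∠AVE = 133.6°, so VE runs at 9.5° + (180° − 133.6°) = 55.90° from the x-axis; with |VE| = 37.9, E = V + 37.9·(cos 55.90°, sin 55.90°) = (50.84, 36.33). The perpendicularity gives EW at right angles to VE; with |EW| = 21.7 on the left of VE, W = E + 21.7·(-0.8281, 0.5606) = (32.87, 48.50). Then |AW| = |W − A| = 58.59.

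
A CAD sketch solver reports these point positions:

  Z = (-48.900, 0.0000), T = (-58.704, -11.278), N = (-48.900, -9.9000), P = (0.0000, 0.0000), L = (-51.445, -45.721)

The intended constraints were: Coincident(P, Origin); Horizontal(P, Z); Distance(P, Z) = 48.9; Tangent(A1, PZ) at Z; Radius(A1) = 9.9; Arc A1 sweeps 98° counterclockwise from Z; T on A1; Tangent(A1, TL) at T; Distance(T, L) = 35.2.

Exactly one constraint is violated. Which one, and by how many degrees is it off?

Tangent(A1, TL) at T — off by 3.90°.

P = (0.00, 0.00) ✓; P.y = 0.00, Z.y = 0.00 ✓; |PZ| = 48.90 ✓; ∠(NZ, ZP) = 90.00° ✓; |NZ| = 9.900 ✓; bearing(N→T) − bearing(N→Z) = 98.00° ✓; |NT| = 9.900 ✓; ∠(NT, TL) = 86.10° ✗; |TL| = 35.20 ✓.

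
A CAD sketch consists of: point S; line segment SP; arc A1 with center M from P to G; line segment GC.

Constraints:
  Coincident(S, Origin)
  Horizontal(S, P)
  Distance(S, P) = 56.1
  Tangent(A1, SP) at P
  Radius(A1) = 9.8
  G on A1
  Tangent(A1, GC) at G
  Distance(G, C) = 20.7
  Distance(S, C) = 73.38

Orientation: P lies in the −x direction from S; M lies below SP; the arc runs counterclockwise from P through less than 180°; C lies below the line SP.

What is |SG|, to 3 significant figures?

66.5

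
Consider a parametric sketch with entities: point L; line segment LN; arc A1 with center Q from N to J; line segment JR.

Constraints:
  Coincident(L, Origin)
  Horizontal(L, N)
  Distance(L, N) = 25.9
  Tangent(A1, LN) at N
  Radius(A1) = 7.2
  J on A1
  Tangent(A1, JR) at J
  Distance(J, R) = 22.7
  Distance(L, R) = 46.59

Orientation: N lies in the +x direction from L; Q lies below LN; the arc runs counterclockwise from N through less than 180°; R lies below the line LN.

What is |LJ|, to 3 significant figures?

24.2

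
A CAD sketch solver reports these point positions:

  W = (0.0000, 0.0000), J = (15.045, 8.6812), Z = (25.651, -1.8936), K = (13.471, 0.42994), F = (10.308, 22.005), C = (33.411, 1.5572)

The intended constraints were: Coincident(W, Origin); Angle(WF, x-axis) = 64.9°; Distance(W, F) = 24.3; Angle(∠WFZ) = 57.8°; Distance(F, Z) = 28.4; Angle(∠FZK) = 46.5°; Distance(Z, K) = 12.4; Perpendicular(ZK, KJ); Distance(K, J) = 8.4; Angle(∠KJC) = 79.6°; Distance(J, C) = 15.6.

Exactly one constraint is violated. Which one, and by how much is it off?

Distance(J, C) = 15.6 — off by 4.10.

W = (0.00, 0.00) ✓; WF at 64.90° ✓; |WF| = 24.30 ✓; ∠WFZ = 57.80° ✓; |FZ| = 28.40 ✓; ∠FZK = 46.50° ✓; |ZK| = 12.40 ✓; ∠(ZK, KJ) = 90.00° ✓; |KJ| = 8.400 ✓; ∠KJC = 79.60° ✓; |JC| = 19.70 ✗.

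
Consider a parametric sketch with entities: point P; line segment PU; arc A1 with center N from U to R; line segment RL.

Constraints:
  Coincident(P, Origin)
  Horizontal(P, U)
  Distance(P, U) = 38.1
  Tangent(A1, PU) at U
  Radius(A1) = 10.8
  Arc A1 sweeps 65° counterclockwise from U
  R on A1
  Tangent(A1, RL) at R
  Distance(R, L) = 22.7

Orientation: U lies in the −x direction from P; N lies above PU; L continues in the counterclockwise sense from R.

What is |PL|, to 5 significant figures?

32.697

P is at the origin; PU is horizontal with |PU| = 38.1 and U on the −x side, so U = (-38.100, 0.0000). A1 meets PU tangentially, so NU is at right angles to PU, so N = U + (0, 10.8) = (-38.100, 10.800). On A1, U sits at bearing -90° from N; a 65° counterclockwise sweep puts R at bearing -25°, so R = N + 10.8·(cos -25°, sin -25°) = (-28.312, 6.2357). A1 meets RL tangentially, so NR is at right angles to RL, so RL runs along (−sin -25°, cos -25°); with |RL| = 22.7, L = (-18.718, 26.809). Then |PL| = |L − P| = 32.697.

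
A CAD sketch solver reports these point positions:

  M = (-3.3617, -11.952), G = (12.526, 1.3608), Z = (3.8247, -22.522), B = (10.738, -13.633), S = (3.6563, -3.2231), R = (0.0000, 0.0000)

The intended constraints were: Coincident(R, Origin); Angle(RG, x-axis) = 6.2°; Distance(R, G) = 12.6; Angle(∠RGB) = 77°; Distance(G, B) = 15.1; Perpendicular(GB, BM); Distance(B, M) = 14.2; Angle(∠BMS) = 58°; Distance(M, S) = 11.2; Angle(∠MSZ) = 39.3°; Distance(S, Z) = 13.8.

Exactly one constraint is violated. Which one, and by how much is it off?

Distance(S, Z) = 13.8 — off by 5.50.

R = (0.00, 0.00) ✓; RG at 6.200° ✓; |RG| = 12.60 ✓; ∠RGB = 77.00° ✓; |GB| = 15.10 ✓; ∠(GB, BM) = 90.00° ✓; |BM| = 14.20 ✓; ∠BMS = 58.00° ✓; |MS| = 11.20 ✓; ∠MSZ = 39.30° ✓; |SZ| = 19.30 ✗.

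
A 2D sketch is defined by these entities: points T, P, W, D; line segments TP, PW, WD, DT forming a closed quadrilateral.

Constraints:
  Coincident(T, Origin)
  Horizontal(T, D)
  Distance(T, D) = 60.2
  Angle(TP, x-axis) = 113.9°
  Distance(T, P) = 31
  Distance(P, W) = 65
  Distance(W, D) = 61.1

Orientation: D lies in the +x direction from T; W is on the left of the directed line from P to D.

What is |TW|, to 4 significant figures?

74.10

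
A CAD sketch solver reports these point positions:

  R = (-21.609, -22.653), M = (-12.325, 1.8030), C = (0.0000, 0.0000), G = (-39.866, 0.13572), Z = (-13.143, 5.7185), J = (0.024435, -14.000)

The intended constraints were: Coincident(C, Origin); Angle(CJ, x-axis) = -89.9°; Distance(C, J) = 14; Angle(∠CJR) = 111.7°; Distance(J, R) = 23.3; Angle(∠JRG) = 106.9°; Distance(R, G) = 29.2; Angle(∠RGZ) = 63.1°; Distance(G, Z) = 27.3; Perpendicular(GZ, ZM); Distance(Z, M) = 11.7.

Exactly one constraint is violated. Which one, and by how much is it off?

Distance(Z, M) = 11.7 — off by 7.70.

C = (0.00, 0.00) ✓; CJ at -89.90° ✓; |CJ| = 14.00 ✓; ∠CJR = 111.7° ✓; |JR| = 23.30 ✓; ∠JRG = 106.9° ✓; |RG| = 29.20 ✓; ∠RGZ = 63.10° ✓; |GZ| = 27.30 ✓; ∠(GZ, ZM) = 90.00° ✓; |ZM| = 4.000 ✗.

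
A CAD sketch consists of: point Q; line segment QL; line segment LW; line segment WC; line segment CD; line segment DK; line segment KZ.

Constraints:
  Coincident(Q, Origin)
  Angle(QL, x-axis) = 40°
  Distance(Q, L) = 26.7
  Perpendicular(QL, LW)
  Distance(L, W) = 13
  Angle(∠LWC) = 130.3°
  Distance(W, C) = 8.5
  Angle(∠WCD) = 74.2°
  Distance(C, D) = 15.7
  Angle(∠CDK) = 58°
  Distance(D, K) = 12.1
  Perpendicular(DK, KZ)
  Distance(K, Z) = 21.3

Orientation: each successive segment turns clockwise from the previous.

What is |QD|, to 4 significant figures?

14.34

Q is at the origin; QL runs at 40.0° with length 26.7, so L = (20.45, 17.16). QL is perpendicular to LW, so LW runs at -50.00°; with |LW| = 13.0, W = (28.81, 7.204). ∠LWC = 130.3° gives WC at -99.70° from the x-axis; with |WC| = 8.5, C = (27.38, -1.175). ∠WCD = 74.2° gives CD at 154.5° from the x-axis; with |CD| = 15.7, D = (13.21, 5.584). Then |QD| = |D − Q| = 14.34.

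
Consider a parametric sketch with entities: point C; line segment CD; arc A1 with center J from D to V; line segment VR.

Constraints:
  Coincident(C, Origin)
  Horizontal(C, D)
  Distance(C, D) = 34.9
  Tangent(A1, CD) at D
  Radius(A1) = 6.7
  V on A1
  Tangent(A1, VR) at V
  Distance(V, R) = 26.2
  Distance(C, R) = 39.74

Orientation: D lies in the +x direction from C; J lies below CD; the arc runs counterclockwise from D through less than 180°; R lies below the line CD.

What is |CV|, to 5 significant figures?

28.842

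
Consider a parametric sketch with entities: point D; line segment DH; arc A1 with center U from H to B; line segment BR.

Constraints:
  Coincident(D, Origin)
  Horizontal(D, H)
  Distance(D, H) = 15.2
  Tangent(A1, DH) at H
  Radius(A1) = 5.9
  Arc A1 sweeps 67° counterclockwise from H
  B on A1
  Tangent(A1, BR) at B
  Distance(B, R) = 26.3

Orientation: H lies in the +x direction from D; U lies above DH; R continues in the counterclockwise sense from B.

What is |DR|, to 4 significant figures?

41.57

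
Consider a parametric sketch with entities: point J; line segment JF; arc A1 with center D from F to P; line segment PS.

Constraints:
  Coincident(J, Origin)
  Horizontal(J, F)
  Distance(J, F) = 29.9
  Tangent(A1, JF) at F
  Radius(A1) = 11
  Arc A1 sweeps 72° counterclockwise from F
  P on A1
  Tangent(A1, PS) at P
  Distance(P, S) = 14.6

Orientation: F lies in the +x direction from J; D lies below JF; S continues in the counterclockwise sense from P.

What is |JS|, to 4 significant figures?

26.16

On A1, F sits at bearing 90° from D; a 72° counterclockwise sweep puts P at bearing 162°, so P = D + 11.0·(cos 162°, sin 162°) = (19.44, -7.601). Tangency of A1 to PS means the radius DP is perpendicular to PS, so PS runs along (−sin 162°, cos 162°); with |PS| = 14.6, S = (14.93, -21.49). Then |JS| = |S − J| = 26.16.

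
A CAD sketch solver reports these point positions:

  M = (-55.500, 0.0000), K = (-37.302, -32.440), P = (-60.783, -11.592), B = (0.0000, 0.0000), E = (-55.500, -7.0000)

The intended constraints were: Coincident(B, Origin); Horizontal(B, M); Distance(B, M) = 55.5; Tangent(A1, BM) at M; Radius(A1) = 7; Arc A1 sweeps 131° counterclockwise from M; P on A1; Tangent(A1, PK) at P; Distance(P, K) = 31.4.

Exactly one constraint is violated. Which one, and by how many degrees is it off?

Tangent(A1, PK) at P — off by 7.40°.

B = (0.00, 0.00) ✓; B.y = 0.00, M.y = 0.00 ✓; |BM| = 55.50 ✓; ∠(EM, MB) = 90.00° ✓; |EM| = 7.000 ✓; bearing(E→P) − bearing(E→M) = 131.0° ✓; |EP| = 7.000 ✓; ∠(EP, PK) = 82.60° ✗; |PK| = 31.40 ✓.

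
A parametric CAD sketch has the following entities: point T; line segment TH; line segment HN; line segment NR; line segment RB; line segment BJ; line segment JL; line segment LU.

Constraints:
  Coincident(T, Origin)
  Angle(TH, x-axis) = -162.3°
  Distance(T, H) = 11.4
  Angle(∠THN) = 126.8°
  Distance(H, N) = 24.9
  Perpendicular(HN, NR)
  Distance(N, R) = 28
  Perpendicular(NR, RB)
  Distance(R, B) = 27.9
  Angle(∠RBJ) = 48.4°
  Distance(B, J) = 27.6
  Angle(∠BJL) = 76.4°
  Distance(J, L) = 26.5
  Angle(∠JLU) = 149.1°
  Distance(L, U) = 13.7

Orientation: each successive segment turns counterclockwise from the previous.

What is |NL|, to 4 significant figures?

29.65

T is at the origin; TH runs at -162.3° with length 11.4, so H = (-10.86, -3.466). ∠THN = 126.8° gives HN at -109.1° from the x-axis; with |HN| = 24.9, N = (-19.01, -27.00). The perpendicularity gives NR at right angles to HN, so NR runs at -19.10°; with |NR| = 28.0, R = (7.451, -36.16). NR is perpendicular to RB, so RB runs at 70.90°; with |RB| = 27.9, B = (16.58, -9.793). ∠RBJ = 48.4° gives BJ at -157.5° from the x-axis; with |BJ| = 27.6, J = (-8.919, -20.36). ∠BJL = 76.4° gives JL at -53.90° from the x-axis; with |JL| = 26.5, L = (6.695, -41.77). Then |NL| = |L − N| = 29.65.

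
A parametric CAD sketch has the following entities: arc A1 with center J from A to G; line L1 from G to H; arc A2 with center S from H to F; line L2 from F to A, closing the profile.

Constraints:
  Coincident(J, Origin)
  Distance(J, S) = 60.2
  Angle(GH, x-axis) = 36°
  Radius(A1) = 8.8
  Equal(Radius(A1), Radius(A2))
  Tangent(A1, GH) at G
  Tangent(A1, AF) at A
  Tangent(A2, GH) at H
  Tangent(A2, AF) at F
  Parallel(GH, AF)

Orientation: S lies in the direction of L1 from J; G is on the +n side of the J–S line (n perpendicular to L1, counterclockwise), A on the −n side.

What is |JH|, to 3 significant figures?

60.8

The slot axis is L1's direction at 36.0°, so u = (cos 36.0°, sin 36.0°) = (0.809, 0.588) and n = (−sin 36.0°, cos 36.0°) = (-0.588, 0.809). J is at the origin and S lies 60.2 along u from J, so S = 60.2·u = (48.7, 35.4). Tangency of A1 to both parallel lines with radius 8.8 puts G and A at J ± 8.8·n: G = (-5.17, 7.12), A = (5.17, -7.12). Equal radii place H and F the same way about S: H = S + 8.8·n = (43.5, 42.5), F = S − 8.8·n = (53.9, 28.3). Then |JH| = |H − J| = 60.8.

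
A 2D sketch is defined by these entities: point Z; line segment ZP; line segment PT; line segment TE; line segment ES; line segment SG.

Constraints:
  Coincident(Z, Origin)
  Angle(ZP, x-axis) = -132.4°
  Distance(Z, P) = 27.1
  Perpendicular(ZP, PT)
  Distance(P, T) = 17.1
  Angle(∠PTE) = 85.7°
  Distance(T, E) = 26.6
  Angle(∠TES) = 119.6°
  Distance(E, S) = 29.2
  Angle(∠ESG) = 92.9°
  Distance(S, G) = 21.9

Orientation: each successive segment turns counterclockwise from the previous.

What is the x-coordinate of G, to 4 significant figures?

-20.97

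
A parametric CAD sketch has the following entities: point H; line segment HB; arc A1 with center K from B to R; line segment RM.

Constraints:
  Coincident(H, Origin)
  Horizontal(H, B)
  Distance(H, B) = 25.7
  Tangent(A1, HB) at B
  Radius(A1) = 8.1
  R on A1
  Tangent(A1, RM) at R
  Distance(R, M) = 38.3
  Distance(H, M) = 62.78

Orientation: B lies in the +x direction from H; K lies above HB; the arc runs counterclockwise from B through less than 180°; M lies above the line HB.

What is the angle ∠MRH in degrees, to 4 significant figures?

121.8°

Checks: |KB| = 8.100 ✓; |KR| = 8.100 ✓; ∠(KR, RM) = 90.00° ✓; |RM| = 38.30 ✓; |HM| = 62.78 ✓.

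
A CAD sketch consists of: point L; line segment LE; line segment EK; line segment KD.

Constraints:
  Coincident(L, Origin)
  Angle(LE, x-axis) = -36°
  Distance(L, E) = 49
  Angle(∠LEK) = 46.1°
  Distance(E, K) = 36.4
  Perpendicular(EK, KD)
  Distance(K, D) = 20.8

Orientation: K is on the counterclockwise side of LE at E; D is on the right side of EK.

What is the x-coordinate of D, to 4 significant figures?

55.24

∠LEK = 46.1°, so EK runs at -36.0° + (180° − 46.1°) = 97.90° from the x-axis; with |EK| = 36.4, K = E + 36.4·(cos 97.90°, sin 97.90°) = (34.64, 7.253). The perpendicularity gives KD at right angles to EK; with |KD| = 20.8 on the right of EK, D = K + 20.8·(0.9905, 0.1374) = (55.24, 10.11). So D.x = 55.24.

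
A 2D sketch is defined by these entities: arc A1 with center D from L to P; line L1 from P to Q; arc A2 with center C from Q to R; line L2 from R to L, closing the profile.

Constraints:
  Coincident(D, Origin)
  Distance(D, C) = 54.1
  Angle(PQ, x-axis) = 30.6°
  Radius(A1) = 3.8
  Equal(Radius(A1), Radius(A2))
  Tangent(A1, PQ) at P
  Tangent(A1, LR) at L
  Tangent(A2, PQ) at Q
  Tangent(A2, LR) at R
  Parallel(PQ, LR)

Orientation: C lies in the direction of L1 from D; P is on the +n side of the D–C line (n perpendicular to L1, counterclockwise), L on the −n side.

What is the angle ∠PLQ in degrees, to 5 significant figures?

82.003°

The slot axis is L1's direction at 30.6°, so u = (cos 30.6°, sin 30.6°) = (0.86074, 0.50904) and n = (−sin 30.6°, cos 30.6°) = (-0.50904, 0.86074). D is at the origin and C lies 54.1 along u from D, so C = 54.1·u = (46.566, 27.539). Tangency of A1 to both parallel lines with radius 3.8 puts P and L at D ± 3.8·n: P = (-1.9344, 3.2708), L = (1.9344, -3.2708). Equal radii place Q and R the same way about C: Q = C + 3.8·n = (44.632, 30.810), R = C − 3.8·n = (48.501, 24.268). Then cos ∠PLQ = LP·LQ / (|LP||LQ|), giving 82.003°.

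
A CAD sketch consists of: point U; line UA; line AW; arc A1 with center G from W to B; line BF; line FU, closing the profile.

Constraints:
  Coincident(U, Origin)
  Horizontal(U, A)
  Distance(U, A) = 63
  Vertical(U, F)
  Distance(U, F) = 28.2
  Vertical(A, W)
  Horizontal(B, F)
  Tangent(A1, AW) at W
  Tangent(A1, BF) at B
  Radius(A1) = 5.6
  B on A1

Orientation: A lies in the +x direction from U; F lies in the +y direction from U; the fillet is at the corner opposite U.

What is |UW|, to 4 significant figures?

66.93

The virtual corner opposite U is at (63.00, 28.20). A1 meets AW tangentially, so GW is at right angles to AW and the tangent condition forces GB to be normal to BF, with radius 5.6, so the center G sits 5.6 in from both sides at G = (57.40, 22.60). That places the tangent points at W = (63.00, 22.60) on AW and B = (57.40, 28.20) on BF. Then |UW| = |W − U| = 66.93.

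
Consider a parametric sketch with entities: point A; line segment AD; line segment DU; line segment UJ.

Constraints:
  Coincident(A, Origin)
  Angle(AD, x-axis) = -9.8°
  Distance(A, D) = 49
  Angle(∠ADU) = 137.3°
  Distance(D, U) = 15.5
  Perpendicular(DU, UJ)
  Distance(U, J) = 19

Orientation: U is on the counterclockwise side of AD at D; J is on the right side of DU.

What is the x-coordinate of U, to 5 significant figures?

61.299

A is at the origin; AD runs at -9.8° with length 49.0, so D = 49.0·(cos -9.8°, sin -9.8°) = (48.285, -8.3403). ∠ADU = 137.3°, so DU runs at -9.8° + (180° − 137.3°) = 32.900° from the x-axis; with |DU| = 15.5, U = D + 15.5·(cos 32.900°, sin 32.900°) = (61.299, 0.078939). So U.x = 61.299.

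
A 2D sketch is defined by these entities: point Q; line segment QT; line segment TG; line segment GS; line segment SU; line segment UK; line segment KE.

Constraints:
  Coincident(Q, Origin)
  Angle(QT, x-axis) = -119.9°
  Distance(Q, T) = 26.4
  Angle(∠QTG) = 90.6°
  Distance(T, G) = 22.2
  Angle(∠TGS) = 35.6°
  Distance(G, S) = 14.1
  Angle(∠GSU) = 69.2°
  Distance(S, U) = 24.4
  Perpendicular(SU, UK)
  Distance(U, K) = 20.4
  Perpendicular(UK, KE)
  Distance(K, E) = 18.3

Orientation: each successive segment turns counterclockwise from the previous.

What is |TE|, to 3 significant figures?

29.0

Q is at the origin; QT runs at -119.9° with length 26.4, so T = (-13.2, -22.9). ∠QTG = 90.6° gives TG at -30.5° from the x-axis; with |TG| = 22.2, G = (5.97, -34.2). ∠TGS = 35.6° gives GS at 114° from the x-axis; with |GS| = 14.1, S = (0.256, -21.3). ∠GSU = 69.2° gives SU at -135° from the x-axis; with |SU| = 24.4, U = (-17.1, -38.4). SU ⟂ UK, so UK runs at -45.3°; with |UK| = 20.4, K = (-2.74, -52.9). UK is perpendicular to KE, so KE runs at 44.7°; with |KE| = 18.3, E = (10.3, -40.1). Then |TE| = |E − T| = 29.0.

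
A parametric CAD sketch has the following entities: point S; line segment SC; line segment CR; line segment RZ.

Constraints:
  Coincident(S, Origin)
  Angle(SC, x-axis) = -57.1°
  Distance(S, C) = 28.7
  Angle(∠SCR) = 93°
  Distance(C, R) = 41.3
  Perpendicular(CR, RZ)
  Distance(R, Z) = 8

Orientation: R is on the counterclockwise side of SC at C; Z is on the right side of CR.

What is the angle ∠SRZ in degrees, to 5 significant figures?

123.81°

∠SCR = 93.0°, so CR runs at -57.1° + (180° − 93.0°) = 29.900° from the x-axis; with |CR| = 41.3, R = C + 41.3·(cos 29.900°, sin 29.900°) = (51.392, -3.5095). The perpendicularity gives RZ at right angles to CR; with |RZ| = 8.0 on the right of CR, Z = R + 8.0·(0.49849, -0.86690) = (55.380, -10.445). Then cos ∠SRZ = RS·RZ / (|RS||RZ|), giving 123.81°.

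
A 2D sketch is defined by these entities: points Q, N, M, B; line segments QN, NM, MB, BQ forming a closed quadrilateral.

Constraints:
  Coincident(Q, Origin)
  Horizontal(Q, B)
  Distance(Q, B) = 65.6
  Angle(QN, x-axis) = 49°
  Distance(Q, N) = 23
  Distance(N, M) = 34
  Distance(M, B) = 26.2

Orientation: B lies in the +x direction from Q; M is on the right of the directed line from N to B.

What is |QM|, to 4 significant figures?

40.45

Q is at the origin; QB is horizontal with |QB| = 65.6 and B in +x, so B = (65.6, 0). QN runs at 49.0° with |QN| = 23.0, so N = (15.09, 17.36). M is determined by |NM| = 34.0 and |MB| = 26.2 together: it lies at the intersection of circle(N, 34.0) and circle(B, 26.2). With |NB| = 53.41, the foot of the radical line on NB is 31.10 from N and the perpendicular offset is √(34.0² − 31.10²) = 13.74. Taking the right-of-NB solution: M = (40.04, -5.742).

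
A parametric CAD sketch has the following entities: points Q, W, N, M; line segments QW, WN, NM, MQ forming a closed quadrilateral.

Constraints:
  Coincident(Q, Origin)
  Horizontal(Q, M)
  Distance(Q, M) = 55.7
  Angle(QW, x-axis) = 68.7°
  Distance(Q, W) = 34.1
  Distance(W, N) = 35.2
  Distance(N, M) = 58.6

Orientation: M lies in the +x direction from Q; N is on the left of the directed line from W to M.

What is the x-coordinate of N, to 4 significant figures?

38.04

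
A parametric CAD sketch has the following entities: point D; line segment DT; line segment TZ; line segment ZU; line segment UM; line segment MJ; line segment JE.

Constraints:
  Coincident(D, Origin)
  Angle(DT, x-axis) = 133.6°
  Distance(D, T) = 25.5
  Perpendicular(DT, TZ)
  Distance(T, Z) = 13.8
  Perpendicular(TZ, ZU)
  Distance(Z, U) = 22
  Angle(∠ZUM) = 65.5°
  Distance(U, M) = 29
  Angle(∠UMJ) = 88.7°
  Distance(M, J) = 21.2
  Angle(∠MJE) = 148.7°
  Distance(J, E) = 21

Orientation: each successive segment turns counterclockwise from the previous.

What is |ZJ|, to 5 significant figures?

19.431

∠ZUM = 65.5° gives UM at 68.100° from the x-axis; with |UM| = 29.0, M = (-1.5906, 19.925). ∠UMJ = 88.7° gives MJ at 159.40° from the x-axis; with |MJ| = 21.2, J = (-21.435, 27.384). Then |ZJ| = |J − Z| = 19.431.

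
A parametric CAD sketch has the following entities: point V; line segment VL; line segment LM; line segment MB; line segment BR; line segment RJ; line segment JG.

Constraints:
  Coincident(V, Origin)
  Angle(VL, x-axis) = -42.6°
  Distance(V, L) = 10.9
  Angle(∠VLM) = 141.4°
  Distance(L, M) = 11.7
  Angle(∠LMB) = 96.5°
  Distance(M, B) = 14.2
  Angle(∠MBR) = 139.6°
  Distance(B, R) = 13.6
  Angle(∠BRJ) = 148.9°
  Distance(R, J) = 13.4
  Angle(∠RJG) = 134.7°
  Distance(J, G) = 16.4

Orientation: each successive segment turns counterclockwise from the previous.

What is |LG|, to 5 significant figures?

33.452

∠BRJ = 148.9° gives RJ at 151.00° from the x-axis; with |RJ| = 13.4, J = (3.7834, 24.054). ∠RJG = 134.7° gives JG at -163.70° from the x-axis; with |JG| = 16.4, G = (-11.957, 19.451). Then |LG| = |G − L| = 33.452.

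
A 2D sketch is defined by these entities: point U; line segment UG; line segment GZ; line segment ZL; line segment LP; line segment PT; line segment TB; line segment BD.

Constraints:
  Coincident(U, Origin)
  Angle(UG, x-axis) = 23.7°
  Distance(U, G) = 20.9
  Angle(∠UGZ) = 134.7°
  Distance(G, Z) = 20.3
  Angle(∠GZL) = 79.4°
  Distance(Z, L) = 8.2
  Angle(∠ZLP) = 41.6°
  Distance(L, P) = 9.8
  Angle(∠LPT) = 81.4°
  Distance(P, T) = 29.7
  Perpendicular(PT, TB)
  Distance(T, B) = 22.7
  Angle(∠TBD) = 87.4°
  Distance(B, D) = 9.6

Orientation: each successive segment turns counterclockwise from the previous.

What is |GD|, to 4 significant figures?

42.72

U is at the origin; UG runs at 23.7° with length 20.9, so G = (19.14, 8.401). ∠UGZ = 134.7° gives GZ at 69.00° from the x-axis; with |GZ| = 20.3, Z = (26.41, 27.35). ∠GZL = 79.4° gives ZL at 169.6° from the x-axis; with |ZL| = 8.2, L = (18.35, 28.83). ∠ZLP = 41.6° gives LP at -52.00° from the x-axis; with |LP| = 9.8, P = (24.38, 21.11). ∠LPT = 81.4° gives PT at 46.60° from the x-axis; with |PT| = 29.7, T = (44.79, 42.69). The perpendicularity gives TB at right angles to PT, so TB runs at 136.6°; with |TB| = 22.7, B = (28.29, 58.29). ∠TBD = 87.4° gives BD at -130.8° from the x-axis; with |BD| = 9.6, D = (22.02, 51.02). Then |GD| = |D − G| = 42.72.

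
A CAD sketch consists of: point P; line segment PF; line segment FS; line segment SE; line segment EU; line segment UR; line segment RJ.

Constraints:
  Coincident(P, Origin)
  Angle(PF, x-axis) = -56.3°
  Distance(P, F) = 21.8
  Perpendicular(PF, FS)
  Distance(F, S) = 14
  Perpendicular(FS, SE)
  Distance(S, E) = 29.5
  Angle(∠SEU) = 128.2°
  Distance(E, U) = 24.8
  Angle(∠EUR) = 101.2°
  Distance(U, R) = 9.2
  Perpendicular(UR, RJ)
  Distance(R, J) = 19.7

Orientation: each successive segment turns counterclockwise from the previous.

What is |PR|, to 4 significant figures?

21.13

P is at the origin; PF runs at -56.3° with length 21.8, so F = (12.10, -18.14). The perpendicularity gives FS at right angles to PF, so FS runs at 33.70°; with |FS| = 14.0, S = (23.74, -10.37). FS ⟂ SE, so SE runs at 123.7°; with |SE| = 29.5, E = (7.375, 14.17). ∠SEU = 128.2° gives EU at 175.5° from the x-axis; with |EU| = 24.8, U = (-17.35, 16.12). ∠EUR = 101.2° gives UR at -105.7° from the x-axis; with |UR| = 9.2, R = (-19.84, 7.263). Then |PR| = |R − P| = 21.13.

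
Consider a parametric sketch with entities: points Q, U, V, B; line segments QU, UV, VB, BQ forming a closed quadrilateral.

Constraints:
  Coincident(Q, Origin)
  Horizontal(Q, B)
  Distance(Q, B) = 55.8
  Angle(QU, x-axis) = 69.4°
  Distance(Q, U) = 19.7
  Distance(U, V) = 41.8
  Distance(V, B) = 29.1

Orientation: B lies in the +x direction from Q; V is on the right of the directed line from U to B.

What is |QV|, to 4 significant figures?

34.89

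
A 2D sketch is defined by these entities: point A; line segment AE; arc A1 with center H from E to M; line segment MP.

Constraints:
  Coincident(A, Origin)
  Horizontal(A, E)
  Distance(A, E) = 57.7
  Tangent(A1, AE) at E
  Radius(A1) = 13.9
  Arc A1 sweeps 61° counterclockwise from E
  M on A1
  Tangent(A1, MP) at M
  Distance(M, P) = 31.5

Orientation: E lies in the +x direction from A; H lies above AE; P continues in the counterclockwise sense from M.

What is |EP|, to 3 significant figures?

44.2

A is at the origin; AE is horizontal with |AE| = 57.7 and E on the +x side, so E = (57.7, 0.00). A1 meets AE tangentially, so HE is at right angles to AE, so H = E + (0, 13.9) = (57.7, 13.9). On A1, E sits at bearing -90° from H; a 61° counterclockwise sweep puts M at bearing -29°, so M = H + 13.9·(cos -29°, sin -29°) = (69.9, 7.16). A1 meets MP tangentially, so HM is at right angles to MP, so MP runs along (−sin -29°, cos -29°); with |MP| = 31.5, P = (85.1, 34.7). Then |EP| = |P − E| = 44.2.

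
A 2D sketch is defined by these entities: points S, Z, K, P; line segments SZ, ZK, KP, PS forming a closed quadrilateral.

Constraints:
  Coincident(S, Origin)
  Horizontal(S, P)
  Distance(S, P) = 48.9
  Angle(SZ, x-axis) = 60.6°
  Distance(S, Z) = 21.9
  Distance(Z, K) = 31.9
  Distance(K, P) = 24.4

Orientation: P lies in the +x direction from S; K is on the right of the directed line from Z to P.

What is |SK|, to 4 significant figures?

27.62

S is at the origin; SP is horizontal with |SP| = 48.9 and P in +x, so P = (48.9, 0). SZ runs at 60.6° with |SZ| = 21.9, so Z = (10.75, 19.08). K is determined by |ZK| = 31.9 and |KP| = 24.4 together: it lies at the intersection of circle(Z, 31.9) and circle(P, 24.4). With |ZP| = 42.65, the foot of the radical line on ZP is 26.28 from Z and the perpendicular offset is √(31.9² − 26.28²) = 18.09. Taking the right-of-ZP solution: K = (26.16, -8.851).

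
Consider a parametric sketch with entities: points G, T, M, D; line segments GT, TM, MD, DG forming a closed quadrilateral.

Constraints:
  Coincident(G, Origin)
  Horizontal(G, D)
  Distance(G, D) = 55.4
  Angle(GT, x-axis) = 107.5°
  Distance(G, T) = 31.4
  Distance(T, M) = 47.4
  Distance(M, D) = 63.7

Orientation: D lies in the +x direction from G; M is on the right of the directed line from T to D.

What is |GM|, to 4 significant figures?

18.30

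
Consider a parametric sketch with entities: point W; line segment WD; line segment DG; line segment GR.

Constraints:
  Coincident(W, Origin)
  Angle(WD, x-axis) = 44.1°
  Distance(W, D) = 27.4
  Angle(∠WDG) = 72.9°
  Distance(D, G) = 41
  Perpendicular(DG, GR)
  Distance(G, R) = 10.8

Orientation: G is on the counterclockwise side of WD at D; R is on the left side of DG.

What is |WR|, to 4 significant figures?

36.36

W is at the origin; WD runs at 44.1° with length 27.4, so D = 27.4·(cos 44.1°, sin 44.1°) = (19.68, 19.07). ∠WDG = 72.9°, so DG runs at 44.1° + (180° − 72.9°) = 151.2° from the x-axis; with |DG| = 41.0, G = D + 41.0·(cos 151.2°, sin 151.2°) = (-16.25, 38.82). The perpendicularity gives GR at right angles to DG; with |GR| = 10.8 on the left of DG, R = G + 10.8·(-0.4818, -0.8763) = (-21.45, 29.36). Then |WR| = |R − W| = 36.36.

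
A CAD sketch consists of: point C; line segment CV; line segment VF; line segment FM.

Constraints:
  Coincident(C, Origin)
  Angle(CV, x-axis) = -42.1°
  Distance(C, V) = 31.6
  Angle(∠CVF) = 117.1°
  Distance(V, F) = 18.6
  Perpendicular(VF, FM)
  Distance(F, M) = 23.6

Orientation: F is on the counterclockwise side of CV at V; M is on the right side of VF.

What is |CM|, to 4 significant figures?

61.36

∠CVF = 117.1°, so VF runs at -42.1° + (180° − 117.1°) = 20.80° from the x-axis; with |VF| = 18.6, F = V + 18.6·(cos 20.80°, sin 20.80°) = (40.83, -14.58). The perpendicularity gives FM at right angles to VF; with |FM| = 23.6 on the right of VF, M = F + 23.6·(0.3551, -0.9348) = (49.21, -36.64). Then |CM| = |M − C| = 61.36.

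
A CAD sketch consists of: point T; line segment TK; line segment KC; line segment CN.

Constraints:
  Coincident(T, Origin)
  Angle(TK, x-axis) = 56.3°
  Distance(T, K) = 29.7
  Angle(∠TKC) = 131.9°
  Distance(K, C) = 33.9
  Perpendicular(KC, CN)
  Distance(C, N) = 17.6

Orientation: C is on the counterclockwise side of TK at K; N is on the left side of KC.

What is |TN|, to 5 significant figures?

53.923

T is at the origin; TK runs at 56.3° with length 29.7, so K = 29.7·(cos 56.3°, sin 56.3°) = (16.479, 24.709). ∠TKC = 131.9°, so KC runs at 56.3° + (180° − 131.9°) = 104.40° from the x-axis; with |KC| = 33.9, C = K + 33.9·(cos 104.40°, sin 104.40°) = (8.0483, 57.544). KC is perpendicular to CN; with |CN| = 17.6 on the left of KC, N = C + 17.6·(-0.96858, -0.24869) = (-8.9988, 53.167). Then |TN| = |N − T| = 53.923.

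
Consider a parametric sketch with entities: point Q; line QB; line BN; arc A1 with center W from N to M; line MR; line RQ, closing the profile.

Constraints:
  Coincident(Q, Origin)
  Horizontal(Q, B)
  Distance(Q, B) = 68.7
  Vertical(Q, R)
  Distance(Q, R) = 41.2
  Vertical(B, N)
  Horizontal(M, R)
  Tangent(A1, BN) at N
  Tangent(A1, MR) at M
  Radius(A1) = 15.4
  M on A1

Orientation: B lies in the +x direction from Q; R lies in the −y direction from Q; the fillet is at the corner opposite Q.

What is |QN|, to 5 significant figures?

73.385

Q is at the origin; QB is horizontal with |QB| = 68.7 and B on the +x side, so B = (68.700, 0.0000). Q and R share the same x with |QR| = 41.2 and R on the −y side, so R = (0.0000, -41.200). The virtual corner opposite Q is at (68.700, -41.200). Tangency of A1 to BN means the radius WN is perpendicular to BN and the tangent condition forces WM to be normal to MR, with radius 15.4, so the center W sits 15.4 in from both sides at W = (53.300, -25.800). That places the tangent points at N = (68.700, -25.800) on BN and M = (53.300, -41.200) on MR. Then |QN| = |N − Q| = 73.385.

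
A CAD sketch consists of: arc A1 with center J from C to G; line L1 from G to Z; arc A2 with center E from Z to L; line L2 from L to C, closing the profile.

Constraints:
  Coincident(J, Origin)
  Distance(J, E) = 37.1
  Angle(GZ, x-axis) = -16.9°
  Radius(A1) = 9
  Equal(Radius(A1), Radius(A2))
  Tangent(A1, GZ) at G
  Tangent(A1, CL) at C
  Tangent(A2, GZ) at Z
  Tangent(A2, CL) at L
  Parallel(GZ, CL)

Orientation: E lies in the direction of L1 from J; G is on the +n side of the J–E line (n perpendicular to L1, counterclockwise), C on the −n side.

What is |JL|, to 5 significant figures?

38.176

Tangency of A1 to both parallel lines with radius 9.0 puts G and C at J ± 9.0·n: G = (2.6163, 8.6113), C = (-2.6163, -8.6113). Equal radii place Z and L the same way about E: Z = E + 9.0·n = (38.114, -2.1737), L = E − 9.0·n = (32.881, -19.396). Then |JL| = |L − J| = 38.176.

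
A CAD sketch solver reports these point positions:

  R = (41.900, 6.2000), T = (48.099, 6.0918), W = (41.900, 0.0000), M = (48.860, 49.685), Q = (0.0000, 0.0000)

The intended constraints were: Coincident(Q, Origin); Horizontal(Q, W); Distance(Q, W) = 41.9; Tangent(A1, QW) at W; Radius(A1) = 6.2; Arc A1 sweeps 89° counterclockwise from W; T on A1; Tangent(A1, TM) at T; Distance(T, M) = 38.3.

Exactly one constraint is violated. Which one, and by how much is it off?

Distance(T, M) = 38.3 — off by 5.30.

Q = (0.00, 0.00) ✓; Q.y = 0.00, W.y = 0.00 ✓; |QW| = 41.90 ✓; ∠(RW, WQ) = 90.00° ✓; |RW| = 6.200 ✓; bearing(R→T) − bearing(R→W) = 89.00° ✓; |RT| = 6.200 ✓; ∠(RT, TM) = 90.00° ✓; |TM| = 43.60 ✗.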